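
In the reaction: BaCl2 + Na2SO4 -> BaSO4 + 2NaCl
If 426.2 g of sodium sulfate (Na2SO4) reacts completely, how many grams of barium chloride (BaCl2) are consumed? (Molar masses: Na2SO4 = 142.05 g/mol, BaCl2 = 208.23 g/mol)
Moles of Na2SO4 = 426.2 g ÷ 142.05 g/mol = 3.00035 mol
Mole ratio: 1 mol BaCl2 / 1 mol Na2SO4
Moles of BaCl2 = 3.00035 × (1/1) = 3.00035 mol
Mass of BaCl2 = 3.00035 mol × 208.23 g/mol = 624.8 g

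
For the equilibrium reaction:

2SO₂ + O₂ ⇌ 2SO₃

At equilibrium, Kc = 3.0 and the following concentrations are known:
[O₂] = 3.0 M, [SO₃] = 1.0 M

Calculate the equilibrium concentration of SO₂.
[SO₂] = 0.3333 M

Kc = ([SO₃]^2) / ([SO₂]^2 × [O₂]) = 3.0
[SO₂]^2 = (product terms)/(Kc · other reactant terms) = 1 / (3.0 · 3) = 0.11111
[SO₂] = (0.11111)^(1/2) = 0.3333 M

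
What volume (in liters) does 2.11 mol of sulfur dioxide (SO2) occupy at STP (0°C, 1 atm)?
At STP, 1 mol of gas occupies 22.4 L
Volume = 2.11 mol × 22.4 L/mol = 47.26 L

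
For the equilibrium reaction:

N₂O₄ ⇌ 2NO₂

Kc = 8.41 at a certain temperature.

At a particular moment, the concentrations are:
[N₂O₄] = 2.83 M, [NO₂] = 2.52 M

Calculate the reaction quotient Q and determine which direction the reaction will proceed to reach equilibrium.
Q = 2.244, Q < K, reaction proceeds forward (toward products)

Q = ([NO₂]^2) / ([N₂O₄])
  = ((2.52)^2) / ((2.83)) = 6.3504/2.83 = 2.244
Since Q = 2.244 < Kc = 8.41, the reaction proceeds forward (toward products) to reach equilibrium.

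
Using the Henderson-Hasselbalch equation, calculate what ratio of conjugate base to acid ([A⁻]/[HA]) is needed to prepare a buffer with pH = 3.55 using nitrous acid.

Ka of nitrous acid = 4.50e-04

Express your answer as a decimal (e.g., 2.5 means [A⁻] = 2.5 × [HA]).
[A⁻]/[HA] = 1.597

pKa = −log(4.50e-04) = 3.3468. pH = pKa + log([A⁻]/[HA]). 3.55 = 3.3468 + log(ratio). log(ratio) = 3.55 − 3.3468 = 0.2032. ratio = 10^(0.2032) = 1.597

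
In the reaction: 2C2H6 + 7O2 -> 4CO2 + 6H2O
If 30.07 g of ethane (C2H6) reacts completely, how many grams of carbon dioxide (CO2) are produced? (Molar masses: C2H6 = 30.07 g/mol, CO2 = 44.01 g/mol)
Moles of C2H6 = 30.07 g ÷ 30.07 g/mol = 1 mol
Mole ratio: 4 mol CO2 / 2 mol C2H6
Moles of CO2 = 1 × (4/2) = 2 mol
Mass of CO2 = 2 mol × 44.01 g/mol = 88.02 g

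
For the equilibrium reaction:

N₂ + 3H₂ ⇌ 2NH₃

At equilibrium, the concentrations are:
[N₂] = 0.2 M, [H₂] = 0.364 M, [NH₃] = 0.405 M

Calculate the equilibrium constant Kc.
K_c = 17.0050

Kc = ([NH₃]^2) / ([N₂] × [H₂]^3)
   = ((0.405)^2) / ((0.2)·(0.364)^3)
   = 0.16403 / 0.0096457 = 17.0050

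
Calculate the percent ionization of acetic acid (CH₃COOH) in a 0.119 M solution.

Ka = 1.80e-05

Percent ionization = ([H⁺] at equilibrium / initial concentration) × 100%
Percent ionization = 1.22%

Let x = [H⁺]. Ka = x²/(C - x) ⇒ x² + (1.80e-05)x - (1.80e-05)(0.119) = 0. x = 1.4546e-03. Percent = (1.4546e-03/0.119) × 100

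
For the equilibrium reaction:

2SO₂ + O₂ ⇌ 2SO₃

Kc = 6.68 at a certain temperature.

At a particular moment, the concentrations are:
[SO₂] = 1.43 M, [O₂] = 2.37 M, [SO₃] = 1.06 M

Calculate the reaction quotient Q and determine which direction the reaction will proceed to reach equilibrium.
Q = 0.232, Q < K, reaction proceeds forward (toward products)

Q = ([SO₃]^2) / ([SO₂]^2 × [O₂])
  = ((1.06)^2) / ((1.43)^2·(2.37)) = 1.1236/4.8464 = 0.2318
Since Q = 0.2318 < Kc = 6.68, the reaction proceeds forward (toward products) to reach equilibrium.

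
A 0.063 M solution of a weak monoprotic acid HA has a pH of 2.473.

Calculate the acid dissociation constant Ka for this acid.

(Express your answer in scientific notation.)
K_a = 1.90e-04

[H⁺] = 10^(−pH) = 10^(−2.473) = 3.365e-03 M. For HA ⇌ H⁺ + A⁻, Ka = x²/(C − x) = (3.365e-03)²/(0.063 − 3.365e-03) = 1.90e-04.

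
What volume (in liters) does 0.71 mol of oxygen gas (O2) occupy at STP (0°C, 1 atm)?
At STP, 1 mol of gas occupies 22.4 L
Volume = 0.71 mol × 22.4 L/mol = 15.90 L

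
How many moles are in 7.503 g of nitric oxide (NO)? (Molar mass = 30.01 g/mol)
Moles = 7.503 g ÷ 30.01 g/mol = 0.25 mol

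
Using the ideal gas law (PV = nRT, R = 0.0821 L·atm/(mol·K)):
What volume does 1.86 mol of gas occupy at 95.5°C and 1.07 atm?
T = 95.5°C + 273.15 = 368.65 K
V = nRT/P = (1.86 × 0.0821 × 368.65) / 1.07
V = 52.61 L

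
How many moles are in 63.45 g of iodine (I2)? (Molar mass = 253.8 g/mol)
Moles = 63.45 g ÷ 253.8 g/mol = 0.25 mol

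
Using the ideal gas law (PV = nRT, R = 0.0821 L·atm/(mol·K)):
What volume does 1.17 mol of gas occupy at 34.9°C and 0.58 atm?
T = 34.9°C + 273.15 = 308.05 K
V = nRT/P = (1.17 × 0.0821 × 308.05) / 0.58
V = 51.02 L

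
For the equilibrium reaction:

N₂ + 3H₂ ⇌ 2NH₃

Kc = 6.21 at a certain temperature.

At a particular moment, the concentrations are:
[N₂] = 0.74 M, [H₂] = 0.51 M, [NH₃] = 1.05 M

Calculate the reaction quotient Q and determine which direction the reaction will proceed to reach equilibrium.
Q = 11.231, Q > K, reaction proceeds reverse (toward reactants)

Q = ([NH₃]^2) / ([N₂] × [H₂]^3)
  = ((1.05)^2) / ((0.74)·(0.51)^3) = 1.1025/0.098162 = 11.23
Since Q = 11.23 > Kc = 6.21, the reaction proceeds reverse (toward reactants) to reach equilibrium.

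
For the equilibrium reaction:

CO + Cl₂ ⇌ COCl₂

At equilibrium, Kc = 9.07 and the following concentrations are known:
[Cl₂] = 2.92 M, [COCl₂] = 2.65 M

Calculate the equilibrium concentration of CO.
[CO] = 0.1001 M

Kc = ([COCl₂]) / ([CO] × [Cl₂]) = 9.07
[CO]^1 = (product terms)/(Kc · other reactant terms) = 2.65 / (9.07 · 2.92) = 0.10006
[CO] = 0.1001 M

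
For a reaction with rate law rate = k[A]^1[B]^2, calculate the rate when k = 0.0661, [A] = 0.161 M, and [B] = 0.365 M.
0.001418 M/s

rate = k·[A]^1·[B]^2 = 0.0661·(0.161)^1·(0.365)^2 = 0.0661·0.161·0.133225 = 0.001418 M/s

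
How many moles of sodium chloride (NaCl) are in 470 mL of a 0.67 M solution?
Moles = Molarity × Volume (L)
Moles = 0.67 M × 0.47 L = 0.3149 mol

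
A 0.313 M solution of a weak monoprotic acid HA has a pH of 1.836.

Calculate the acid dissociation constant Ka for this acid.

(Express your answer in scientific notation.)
K_a = 7.13e-04

[H⁺] = 10^(−pH) = 10^(−1.836) = 1.459e-02 M. For HA ⇌ H⁺ + A⁻, Ka = x²/(C − x) = (1.459e-02)²/(0.313 − 1.459e-02) = 7.13e-04.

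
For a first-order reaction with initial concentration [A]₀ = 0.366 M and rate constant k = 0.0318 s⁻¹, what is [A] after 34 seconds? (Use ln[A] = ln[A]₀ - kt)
0.1241 M

ln[A] = ln[A]₀ - k·t = ln(0.366) - (0.0318)·(34) = -1.0051 - 1.0812 = -2.0863
[A] = e^(-2.0863) = 0.1241 M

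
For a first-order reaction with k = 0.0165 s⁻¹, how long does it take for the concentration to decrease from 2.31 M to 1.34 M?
33.00 s

From ln[A] = ln[A]₀ - k·t: t = ln([A]₀/[A])/k = ln(2.31/1.34)/0.0165 = ln(1.7239)/0.0165 = 0.5446/0.0165 = 33.00 s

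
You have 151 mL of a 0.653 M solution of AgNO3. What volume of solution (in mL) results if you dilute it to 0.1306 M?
Using M₁V₁ = M₂V₂:
0.653 × 151 = 0.1306 × V₂
V₂ = (0.653 × 151) / 0.1306 = 755 mL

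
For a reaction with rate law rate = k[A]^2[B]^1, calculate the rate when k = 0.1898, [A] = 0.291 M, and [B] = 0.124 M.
0.001993 M/s

rate = k·[A]^2·[B]^1 = 0.1898·(0.291)^2·(0.124)^1 = 0.1898·0.084681·0.124 = 0.001993 M/s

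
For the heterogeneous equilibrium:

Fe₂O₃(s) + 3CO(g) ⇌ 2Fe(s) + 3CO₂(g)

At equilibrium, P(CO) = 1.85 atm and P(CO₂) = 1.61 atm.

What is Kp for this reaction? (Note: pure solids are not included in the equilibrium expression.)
K_p = 0.659

Solids (Fe₂O₃, Fe) are excluded.
Kp = P(CO₂)³/P(CO)³ = (1.61)³/(1.85)³ = 4.173/6.332 = 0.659.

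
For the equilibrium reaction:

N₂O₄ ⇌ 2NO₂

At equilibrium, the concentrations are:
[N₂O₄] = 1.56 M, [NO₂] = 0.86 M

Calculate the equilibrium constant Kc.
K_c = 0.4741

Kc = ([NO₂]^2) / ([N₂O₄])
   = ((0.86)^2) / ((1.56))
   = 0.7396 / 1.56 = 0.4741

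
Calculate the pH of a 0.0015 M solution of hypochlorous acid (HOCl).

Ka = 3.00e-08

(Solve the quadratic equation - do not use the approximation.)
pH = 5.17

x² + Ka×x - Ka×C = 0. Using quadratic formula: [H⁺] = 6.6932e-06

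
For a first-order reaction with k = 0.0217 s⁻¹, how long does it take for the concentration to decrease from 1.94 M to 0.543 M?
58.68 s

From ln[A] = ln[A]₀ - k·t: t = ln([A]₀/[A])/k = ln(1.94/0.543)/0.0217 = ln(3.5727)/0.0217 = 1.2733/0.0217 = 58.68 s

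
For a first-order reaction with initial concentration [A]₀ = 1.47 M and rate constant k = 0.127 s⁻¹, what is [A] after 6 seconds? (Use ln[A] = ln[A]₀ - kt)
0.6861 M

ln[A] = ln[A]₀ - k·t = ln(1.47) - (0.127)·(6) = 0.3853 - 0.7620 = -0.3767
[A] = e^(-0.3767) = 0.6861 M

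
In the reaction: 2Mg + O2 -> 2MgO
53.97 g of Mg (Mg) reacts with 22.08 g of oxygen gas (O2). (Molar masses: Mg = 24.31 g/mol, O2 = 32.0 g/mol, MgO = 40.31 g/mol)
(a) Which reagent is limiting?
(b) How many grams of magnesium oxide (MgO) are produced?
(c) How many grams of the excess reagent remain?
(a) O2, (b) 55.63 g, (c) 20.42 g

Moles of Mg = 53.97 g ÷ 24.31 g/mol = 2.22007 mol
Moles of O2 = 22.08 g ÷ 32.0 g/mol = 0.69 mol
Moles ÷ coefficient: Mg: 2.22007/2 = 1.11, O2: 0.69/1 = 0.69
(a) O2 has the smaller value, so O2 is the limiting reagent.
(b) Moles of MgO = 0.69 mol O2 × (2/1) = 1.38 mol; mass = 1.38 mol × 40.31 g/mol = 55.63 g
(c) Mg consumed = 0.69 × (2/1) = 1.38 mol; remaining = 2.22007 − 1.38 = 0.840074 mol; mass = 0.840074 mol × 24.31 g/mol = 20.42 g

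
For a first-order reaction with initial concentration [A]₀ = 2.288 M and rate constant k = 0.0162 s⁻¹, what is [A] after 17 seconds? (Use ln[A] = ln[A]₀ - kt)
1.7372 M

ln[A] = ln[A]₀ - k·t = ln(2.288) - (0.0162)·(17) = 0.8277 - 0.2754 = 0.5523
[A] = e^(0.5523) = 1.7372 M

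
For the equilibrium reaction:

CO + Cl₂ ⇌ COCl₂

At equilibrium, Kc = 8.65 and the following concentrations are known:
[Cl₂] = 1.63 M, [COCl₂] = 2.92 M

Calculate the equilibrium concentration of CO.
[CO] = 0.2071 M

Kc = ([COCl₂]) / ([CO] × [Cl₂]) = 8.65
[CO]^1 = (product terms)/(Kc · other reactant terms) = 2.92 / (8.65 · 1.63) = 0.2071
[CO] = 0.2071 M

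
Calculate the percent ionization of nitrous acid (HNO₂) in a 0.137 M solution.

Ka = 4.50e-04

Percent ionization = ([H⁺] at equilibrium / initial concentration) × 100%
Percent ionization = 5.57%

Let x = [H⁺]. Ka = x²/(C - x) ⇒ x² + (4.50e-04)x - (4.50e-04)(0.137) = 0. x = 7.6300e-03. Percent = (7.6300e-03/0.137) × 100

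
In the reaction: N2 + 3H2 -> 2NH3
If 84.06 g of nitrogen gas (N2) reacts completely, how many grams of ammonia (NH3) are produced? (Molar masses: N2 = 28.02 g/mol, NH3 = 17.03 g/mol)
Moles of N2 = 84.06 g ÷ 28.02 g/mol = 3 mol
Mole ratio: 2 mol NH3 / 1 mol N2
Moles of NH3 = 3 × (2/1) = 6 mol
Mass of NH3 = 6 mol × 17.03 g/mol = 102.2 g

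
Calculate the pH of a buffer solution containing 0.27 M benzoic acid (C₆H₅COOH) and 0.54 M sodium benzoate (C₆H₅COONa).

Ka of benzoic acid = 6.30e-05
pH = 4.50

pKa = -log(6.30e-05) = 4.20. pH = pKa + log([A⁻]/[HA]) = 4.20 + log(0.54/0.27)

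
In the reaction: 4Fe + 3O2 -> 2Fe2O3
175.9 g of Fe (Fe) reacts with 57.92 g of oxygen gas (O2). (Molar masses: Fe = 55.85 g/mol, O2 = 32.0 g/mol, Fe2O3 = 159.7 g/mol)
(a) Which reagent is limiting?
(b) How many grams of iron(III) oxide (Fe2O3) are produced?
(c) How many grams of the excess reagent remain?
(a) O2, (b) 192.7 g, (c) 41.12 g

Moles of Fe = 175.9 g ÷ 55.85 g/mol = 3.14951 mol
Moles of O2 = 57.92 g ÷ 32.0 g/mol = 1.81 mol
Moles ÷ coefficient: Fe: 3.14951/4 = 0.7874, O2: 1.81/3 = 0.6033
(a) O2 has the smaller value, so O2 is the limiting reagent.
(b) Moles of Fe2O3 = 1.81 mol O2 × (2/3) = 1.20667 mol; mass = 1.20667 mol × 159.7 g/mol = 192.7 g
(c) Fe consumed = 1.81 × (4/3) = 2.41333 mol; remaining = 3.14951 − 2.41333 = 0.736174 mol; mass = 0.736174 mol × 55.85 g/mol = 41.12 g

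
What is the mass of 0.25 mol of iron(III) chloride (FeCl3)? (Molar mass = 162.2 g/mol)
Mass = 0.25 mol × 162.2 g/mol = 40.55 g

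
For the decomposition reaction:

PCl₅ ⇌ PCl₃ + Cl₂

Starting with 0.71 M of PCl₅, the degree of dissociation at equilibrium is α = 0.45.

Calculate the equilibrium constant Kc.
K_c = 0.2614

x = α·[A]₀ = 0.45 × 0.71 = 0.3195 M dissociated.
At eq: [PCl₅] = 0.71 − 0.3195 = 0.3905 M; [PCl₃] = [Cl₂] = x = 0.3195 M.
Kc = [PCl₃][Cl₂]/[PCl₅] = (0.3195)²/0.3905 = 0.2614.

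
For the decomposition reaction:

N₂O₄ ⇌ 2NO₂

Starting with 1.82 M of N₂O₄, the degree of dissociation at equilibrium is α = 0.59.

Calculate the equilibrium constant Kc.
K_c = 6.1809

x = α·[A]₀ = 0.59 × 1.82 = 1.074 M dissociated.
At eq: [N₂O₄] = 1.82 − 1.074 = 0.7462 M; [NO₂] = 2x = 2.148 M.
Kc = [NO₂]²/[N₂O₄] = (2.148)²/0.7462 = 6.181.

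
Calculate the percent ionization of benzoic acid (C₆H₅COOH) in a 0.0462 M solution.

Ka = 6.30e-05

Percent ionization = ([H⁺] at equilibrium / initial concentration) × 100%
Percent ionization = 3.63%

Let x = [H⁺]. Ka = x²/(C - x) ⇒ x² + (6.30e-05)x - (6.30e-05)(0.0462) = 0. x = 1.6748e-03. Percent = (1.6748e-03/0.0462) × 100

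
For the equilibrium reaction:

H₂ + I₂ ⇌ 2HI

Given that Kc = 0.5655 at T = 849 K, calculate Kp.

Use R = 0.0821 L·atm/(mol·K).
K_p = 0.5655

Δn = (moles gaseous products) − (moles gaseous reactants) = 0
T = 849 K; RT = 0.0821 × 849 = 69.7029
Kp = Kc·(RT)^Δn = 0.5655 × (69.7029)^0 = 0.5655 × 1 = 0.5655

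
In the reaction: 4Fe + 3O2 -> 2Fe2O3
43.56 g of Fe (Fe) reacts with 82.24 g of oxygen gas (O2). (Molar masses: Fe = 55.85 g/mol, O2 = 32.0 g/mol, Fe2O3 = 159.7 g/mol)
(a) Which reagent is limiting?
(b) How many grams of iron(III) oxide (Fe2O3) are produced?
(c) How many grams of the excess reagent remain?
(a) Fe, (b) 62.28 g, (c) 63.52 g

Moles of Fe = 43.56 g ÷ 55.85 g/mol = 0.779946 mol
Moles of O2 = 82.24 g ÷ 32.0 g/mol = 2.57 mol
Moles ÷ coefficient: Fe: 0.779946/4 = 0.195, O2: 2.57/3 = 0.8567
(a) Fe has the smaller value, so Fe is the limiting reagent.
(b) Moles of Fe2O3 = 0.779946 mol Fe × (2/4) = 0.389973 mol; mass = 0.389973 mol × 159.7 g/mol = 62.28 g
(c) O2 consumed = 0.779946 × (3/4) = 0.58496 mol; remaining = 2.57 − 0.58496 = 1.98504 mol; mass = 1.98504 mol × 32.0 g/mol = 63.52 g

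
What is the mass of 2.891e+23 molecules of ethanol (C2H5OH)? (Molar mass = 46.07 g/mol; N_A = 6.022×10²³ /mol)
Moles = 2.891e+23 ÷ 6.022×10²³ = 0.480073 mol
Mass = 0.480073 mol × 46.07 g/mol = 22.12 g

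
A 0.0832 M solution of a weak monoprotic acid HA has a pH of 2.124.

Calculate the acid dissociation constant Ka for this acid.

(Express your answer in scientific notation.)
K_a = 7.46e-04

[H⁺] = 10^(−pH) = 10^(−2.124) = 7.516e-03 M. For HA ⇌ H⁺ + A⁻, Ka = x²/(C − x) = (7.516e-03)²/(0.0832 − 7.516e-03) = 7.46e-04.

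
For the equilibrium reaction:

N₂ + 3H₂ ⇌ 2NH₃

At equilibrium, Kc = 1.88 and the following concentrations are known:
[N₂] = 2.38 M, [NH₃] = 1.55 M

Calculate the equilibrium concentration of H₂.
[H₂] = 0.8128 M

Kc = ([NH₃]^2) / ([N₂] × [H₂]^3) = 1.88
[H₂]^3 = (product terms)/(Kc · other reactant terms) = 2.4025 / (1.88 · 2.38) = 0.53694
[H₂] = (0.53694)^(1/3) = 0.8128 M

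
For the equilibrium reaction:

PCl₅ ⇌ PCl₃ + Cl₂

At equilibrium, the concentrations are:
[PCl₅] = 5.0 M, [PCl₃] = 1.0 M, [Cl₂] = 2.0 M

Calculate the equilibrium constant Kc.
K_c = 0.4000

Kc = ([PCl₃] × [Cl₂]) / ([PCl₅])
   = ((1.0)·(2.0)) / ((5.0))
   = 2 / 5 = 0.4000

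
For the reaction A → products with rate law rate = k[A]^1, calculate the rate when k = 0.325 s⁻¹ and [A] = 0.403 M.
0.131 M/s

rate = k·[A]^1 = 0.325·(0.403)^1 = 0.325·0.403 = 0.131 M/s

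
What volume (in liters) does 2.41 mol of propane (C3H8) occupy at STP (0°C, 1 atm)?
At STP, 1 mol of gas occupies 22.4 L
Volume = 2.41 mol × 22.4 L/mol = 53.98 L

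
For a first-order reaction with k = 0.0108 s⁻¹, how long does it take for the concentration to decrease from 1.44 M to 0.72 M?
64.18 s

From ln[A] = ln[A]₀ - k·t: t = ln([A]₀/[A])/k = ln(1.44/0.72)/0.0108 = ln(2.0000)/0.0108 = 0.6931/0.0108 = 64.18 s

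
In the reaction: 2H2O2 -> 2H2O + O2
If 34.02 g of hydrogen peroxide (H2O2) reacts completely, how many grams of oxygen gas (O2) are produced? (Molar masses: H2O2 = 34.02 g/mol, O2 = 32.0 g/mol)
Moles of H2O2 = 34.02 g ÷ 34.02 g/mol = 1 mol
Mole ratio: 1 mol O2 / 2 mol H2O2
Moles of O2 = 1 × (1/2) = 0.5 mol
Mass of O2 = 0.5 mol × 32.0 g/mol = 16 g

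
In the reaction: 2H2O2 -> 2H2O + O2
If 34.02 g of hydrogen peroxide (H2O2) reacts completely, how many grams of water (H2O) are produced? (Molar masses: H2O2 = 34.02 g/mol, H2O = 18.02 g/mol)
Moles of H2O2 = 34.02 g ÷ 34.02 g/mol = 1 mol
Mole ratio: 2 mol H2O / 2 mol H2O2
Moles of H2O = 1 × (2/2) = 1 mol
Mass of H2O = 1 mol × 18.02 g/mol = 18.02 g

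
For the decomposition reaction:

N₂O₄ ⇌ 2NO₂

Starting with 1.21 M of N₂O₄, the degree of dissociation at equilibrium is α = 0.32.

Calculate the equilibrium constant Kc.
K_c = 0.7288

x = α·[A]₀ = 0.32 × 1.21 = 0.3872 M dissociated.
At eq: [N₂O₄] = 1.21 − 0.3872 = 0.8228 M; [NO₂] = 2x = 0.7744 M.
Kc = [NO₂]²/[N₂O₄] = (0.7744)²/0.8228 = 0.7288.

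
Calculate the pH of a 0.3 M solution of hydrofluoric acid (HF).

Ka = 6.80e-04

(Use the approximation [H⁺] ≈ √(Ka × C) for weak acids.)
pH = 1.85

[H⁺] = √(Ka × C) = √(6.80e-04 × 0.3) = 1.4283e-02. pH = -log(1.4283e-02)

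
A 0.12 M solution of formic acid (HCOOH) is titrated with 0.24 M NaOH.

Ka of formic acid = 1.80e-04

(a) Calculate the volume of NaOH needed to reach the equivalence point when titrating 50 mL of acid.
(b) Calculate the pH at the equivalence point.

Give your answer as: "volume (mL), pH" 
V = 25.0 mL, pH = 8.32

(a) At equivalence: moles acid = moles base.
moles acid = 0.12 × 0.05 = 0.006 mol; V_NaOH = 0.006/0.24 = 0.025 L = 25.0 mL.
(b) At equivalence, all acid → conjugate base A⁻ at [A⁻] = 0.006/0.075 = 0.08 M.
Kb = Kw/Ka = 1.0e-14/1.80e-04 = 5.556e-11; [OH⁻] = √(Kb·[A⁻]) = 2.108e-06; pOH = 5.68; pH = 14 − pOH = 8.32.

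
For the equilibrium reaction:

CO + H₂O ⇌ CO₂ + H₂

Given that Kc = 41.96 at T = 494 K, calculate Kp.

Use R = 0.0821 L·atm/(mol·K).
K_p = 41.9600

Δn = (moles gaseous products) − (moles gaseous reactants) = 0
T = 494 K; RT = 0.0821 × 494 = 40.5574
Kp = Kc·(RT)^Δn = 41.96 × (40.5574)^0 = 41.96 × 1 = 41.9600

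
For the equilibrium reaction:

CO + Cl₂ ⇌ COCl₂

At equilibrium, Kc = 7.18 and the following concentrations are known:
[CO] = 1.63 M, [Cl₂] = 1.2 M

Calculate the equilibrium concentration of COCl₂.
[COCl₂] = 14.0441 M

Kc = ([COCl₂]) / ([CO] × [Cl₂]) = 7.18
[COCl₂]^1 = Kc · (reactant terms)/(other product terms) = 7.18 · 1.956 / 1 = 14.044
[COCl₂] = 14.0441 M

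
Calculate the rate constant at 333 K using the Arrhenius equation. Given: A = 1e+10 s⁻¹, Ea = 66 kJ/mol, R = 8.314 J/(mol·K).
4.43e-01 s⁻¹

k = A·exp(-Ea/(R·T)) = 1e+10·exp(-66000/(8.314·333)) = 1e+10·exp(-23.8391) = 1e+10·4.4342e-11 = 4.43e-01 s⁻¹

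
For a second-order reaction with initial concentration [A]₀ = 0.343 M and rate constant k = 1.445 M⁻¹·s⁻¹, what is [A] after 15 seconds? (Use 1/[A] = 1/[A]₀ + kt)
0.0407 M

1/[A] = 1/[A]₀ + k·t = 1/0.343 + (1.445)·(15) = 2.9155 + 21.6750 = 24.5905
[A] = 1/24.5905 = 0.0407 M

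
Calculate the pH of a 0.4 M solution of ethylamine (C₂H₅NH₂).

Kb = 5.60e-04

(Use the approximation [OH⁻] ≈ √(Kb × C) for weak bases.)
pH = 12.18

[OH⁻] = √(Kb × C) = √(5.60e-04 × 0.4) = 1.4967e-02. pOH = 1.82, pH = 14 - pOH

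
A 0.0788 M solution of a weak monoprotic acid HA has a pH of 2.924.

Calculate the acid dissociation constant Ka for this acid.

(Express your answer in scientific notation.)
K_a = 1.83e-05

[H⁺] = 10^(−pH) = 10^(−2.924) = 1.191e-03 M. For HA ⇌ H⁺ + A⁻, Ka = x²/(C − x) = (1.191e-03)²/(0.0788 − 1.191e-03) = 1.83e-05.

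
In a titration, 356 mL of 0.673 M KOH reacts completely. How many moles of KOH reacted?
Moles = Molarity × Volume (L)
Moles = 0.673 M × 0.356 L = 0.2396 mol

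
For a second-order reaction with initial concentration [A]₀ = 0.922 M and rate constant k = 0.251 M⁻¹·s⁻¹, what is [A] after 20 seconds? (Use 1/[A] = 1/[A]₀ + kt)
0.1638 M

1/[A] = 1/[A]₀ + k·t = 1/0.922 + (0.251)·(20) = 1.0846 + 5.0200 = 6.1046
[A] = 1/6.1046 = 0.1638 M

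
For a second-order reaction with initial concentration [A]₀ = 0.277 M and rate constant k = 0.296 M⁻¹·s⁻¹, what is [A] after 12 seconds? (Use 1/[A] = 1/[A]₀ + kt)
0.1396 M

1/[A] = 1/[A]₀ + k·t = 1/0.277 + (0.296)·(12) = 3.6101 + 3.5520 = 7.1621
[A] = 1/7.1621 = 0.1396 M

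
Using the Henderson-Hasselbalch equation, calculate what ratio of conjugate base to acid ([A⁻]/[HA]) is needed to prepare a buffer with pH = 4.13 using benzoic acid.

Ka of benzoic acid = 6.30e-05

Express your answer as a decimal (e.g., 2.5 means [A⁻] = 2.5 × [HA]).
[A⁻]/[HA] = 0.850

pKa = −log(6.30e-05) = 4.2007. pH = pKa + log([A⁻]/[HA]). 4.13 = 4.2007 + log(ratio). log(ratio) = 4.13 − 4.2007 = -0.0707. ratio = 10^(-0.0707) = 0.850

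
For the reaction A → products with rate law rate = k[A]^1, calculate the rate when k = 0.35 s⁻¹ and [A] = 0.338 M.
0.1183 M/s

rate = k·[A]^1 = 0.35·(0.338)^1 = 0.35·0.338 = 0.1183 M/s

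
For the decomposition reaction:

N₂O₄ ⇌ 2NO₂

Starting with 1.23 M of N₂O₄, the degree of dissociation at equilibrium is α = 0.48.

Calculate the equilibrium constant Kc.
K_c = 2.1799

x = α·[A]₀ = 0.48 × 1.23 = 0.5904 M dissociated.
At eq: [N₂O₄] = 1.23 − 0.5904 = 0.6396 M; [NO₂] = 2x = 1.181 M.
Kc = [NO₂]²/[N₂O₄] = (1.181)²/0.6396 = 2.18.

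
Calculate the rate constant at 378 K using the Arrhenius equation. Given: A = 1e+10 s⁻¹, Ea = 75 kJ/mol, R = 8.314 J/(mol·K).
4.32e-01 s⁻¹

k = A·exp(-Ea/(R·T)) = 1e+10·exp(-75000/(8.314·378)) = 1e+10·exp(-23.8649) = 1e+10·4.3213e-11 = 4.32e-01 s⁻¹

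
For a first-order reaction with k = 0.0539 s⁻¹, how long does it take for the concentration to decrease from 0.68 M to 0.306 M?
14.81 s

From ln[A] = ln[A]₀ - k·t: t = ln([A]₀/[A])/k = ln(0.68/0.306)/0.0539 = ln(2.2222)/0.0539 = 0.7985/0.0539 = 14.81 s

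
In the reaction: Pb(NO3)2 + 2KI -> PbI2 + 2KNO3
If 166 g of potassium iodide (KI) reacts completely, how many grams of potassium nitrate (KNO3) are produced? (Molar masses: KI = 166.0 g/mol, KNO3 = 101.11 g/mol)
Moles of KI = 166 g ÷ 166.0 g/mol = 1 mol
Mole ratio: 2 mol KNO3 / 2 mol KI
Moles of KNO3 = 1 × (2/2) = 1 mol
Mass of KNO3 = 1 mol × 101.11 g/mol = 101.1 g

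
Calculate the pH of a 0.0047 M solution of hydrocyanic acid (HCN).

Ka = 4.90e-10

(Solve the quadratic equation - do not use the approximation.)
pH = 5.82

x² + Ka×x - Ka×C = 0. Using quadratic formula: [H⁺] = 1.5173e-06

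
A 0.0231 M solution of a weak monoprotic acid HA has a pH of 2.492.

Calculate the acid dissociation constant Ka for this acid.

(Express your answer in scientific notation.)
K_a = 5.22e-04

[H⁺] = 10^(−pH) = 10^(−2.492) = 3.221e-03 M. For HA ⇌ H⁺ + A⁻, Ka = x²/(C − x) = (3.221e-03)²/(0.0231 − 3.221e-03) = 5.22e-04.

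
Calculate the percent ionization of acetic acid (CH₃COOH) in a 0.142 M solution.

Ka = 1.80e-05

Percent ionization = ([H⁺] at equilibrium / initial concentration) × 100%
Percent ionization = 1.12%

Let x = [H⁺]. Ka = x²/(C - x) ⇒ x² + (1.80e-05)x - (1.80e-05)(0.142) = 0. x = 1.5898e-03. Percent = (1.5898e-03/0.142) × 100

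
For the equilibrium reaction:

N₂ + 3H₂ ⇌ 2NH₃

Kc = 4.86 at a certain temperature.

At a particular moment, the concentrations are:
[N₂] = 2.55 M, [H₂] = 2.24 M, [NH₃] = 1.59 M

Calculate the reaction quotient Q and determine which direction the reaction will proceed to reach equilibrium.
Q = 0.088, Q < K, reaction proceeds forward (toward products)

Q = ([NH₃]^2) / ([N₂] × [H₂]^3)
  = ((1.59)^2) / ((2.55)·(2.24)^3) = 2.5281/28.661 = 0.08821
Since Q = 0.08821 < Kc = 4.86, the reaction proceeds forward (toward products) to reach equilibrium.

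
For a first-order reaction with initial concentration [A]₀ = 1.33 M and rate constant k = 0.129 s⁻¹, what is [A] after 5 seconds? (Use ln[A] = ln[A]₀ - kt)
0.6978 M

ln[A] = ln[A]₀ - k·t = ln(1.33) - (0.129)·(5) = 0.2852 - 0.6450 = -0.3598
[A] = e^(-0.3598) = 0.6978 M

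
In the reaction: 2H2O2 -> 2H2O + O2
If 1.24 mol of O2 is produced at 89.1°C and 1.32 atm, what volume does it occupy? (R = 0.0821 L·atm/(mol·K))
T = 89.1°C + 273.15 = 362.25 K
V = nRT/P = (1.24 × 0.0821 × 362.25) / 1.32
V = 27.94 L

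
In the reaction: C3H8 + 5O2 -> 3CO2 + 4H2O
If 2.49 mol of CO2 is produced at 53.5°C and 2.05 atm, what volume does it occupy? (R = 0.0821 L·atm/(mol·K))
T = 53.5°C + 273.15 = 326.65 K
V = nRT/P = (2.49 × 0.0821 × 326.65) / 2.05
V = 32.57 L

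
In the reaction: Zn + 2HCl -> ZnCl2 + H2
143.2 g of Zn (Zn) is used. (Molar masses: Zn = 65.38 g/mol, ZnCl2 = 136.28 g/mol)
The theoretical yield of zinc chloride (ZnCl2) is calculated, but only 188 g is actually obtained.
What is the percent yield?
Moles of Zn = 143.2 g ÷ 65.38 g/mol = 2.19027 mol
Mole ratio: 1 mol ZnCl2 / 1 mol Zn
Moles of ZnCl2 = 2.19027 × (1/1) = 2.19027 mol
Theoretical yield = 2.19027 mol × 136.28 g/mol = 298.49 g
Actual yield = 188 g
Percent yield = (188 / 298.49) × 100% = 63.0%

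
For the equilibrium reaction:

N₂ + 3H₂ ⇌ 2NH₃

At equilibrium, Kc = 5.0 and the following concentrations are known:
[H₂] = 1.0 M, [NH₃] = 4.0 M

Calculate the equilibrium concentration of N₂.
[N₂] = 3.2000 M

Kc = ([NH₃]^2) / ([N₂] × [H₂]^3) = 5.0
[N₂]^1 = (product terms)/(Kc · other reactant terms) = 16 / (5.0 · 1) = 3.2
[N₂] = 3.2000 M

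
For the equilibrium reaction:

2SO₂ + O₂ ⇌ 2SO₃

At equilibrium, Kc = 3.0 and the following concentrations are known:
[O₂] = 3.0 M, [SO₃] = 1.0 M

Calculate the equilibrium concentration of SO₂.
[SO₂] = 0.3333 M

Kc = ([SO₃]^2) / ([SO₂]^2 × [O₂]) = 3.0
[SO₂]^2 = (product terms)/(Kc · other reactant terms) = 1 / (3.0 · 3) = 0.11111
[SO₂] = (0.11111)^(1/2) = 0.3333 M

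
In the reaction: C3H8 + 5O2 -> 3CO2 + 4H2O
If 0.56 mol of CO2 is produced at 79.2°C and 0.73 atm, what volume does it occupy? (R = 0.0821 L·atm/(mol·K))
T = 79.2°C + 273.15 = 352.35 K
V = nRT/P = (0.56 × 0.0821 × 352.35) / 0.73
V = 22.19 L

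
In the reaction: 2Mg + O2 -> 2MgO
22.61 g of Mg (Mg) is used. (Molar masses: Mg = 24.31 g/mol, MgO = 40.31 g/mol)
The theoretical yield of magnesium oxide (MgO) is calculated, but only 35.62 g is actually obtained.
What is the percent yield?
Moles of Mg = 22.61 g ÷ 24.31 g/mol = 0.93007 mol
Mole ratio: 2 mol MgO / 2 mol Mg
Moles of MgO = 0.93007 × (2/2) = 0.93007 mol
Theoretical yield = 0.93007 mol × 40.31 g/mol = 37.491 g
Actual yield = 35.62 g
Percent yield = (35.62 / 37.491) × 100% = 95.0%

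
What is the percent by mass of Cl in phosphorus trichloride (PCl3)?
Mass of Cl in formula = 35.45 × 3 = 106.35 g/mol
Molar mass = 137.32 g/mol
% Cl = (106.35/137.32) × 100% = 77.45%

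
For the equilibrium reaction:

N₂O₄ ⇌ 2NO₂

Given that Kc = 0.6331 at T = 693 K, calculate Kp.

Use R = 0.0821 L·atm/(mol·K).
K_p = 36.0204

Δn = (moles gaseous products) − (moles gaseous reactants) = 1
T = 693 K; RT = 0.0821 × 693 = 56.8953
Kp = Kc·(RT)^Δn = 0.6331 × (56.8953)^1 = 0.6331 × 56.8953 = 36.0204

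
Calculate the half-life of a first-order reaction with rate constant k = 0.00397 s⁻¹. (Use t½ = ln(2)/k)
174.60 s

t½ = ln(2)/k = 0.6931/0.00397 = 174.60 s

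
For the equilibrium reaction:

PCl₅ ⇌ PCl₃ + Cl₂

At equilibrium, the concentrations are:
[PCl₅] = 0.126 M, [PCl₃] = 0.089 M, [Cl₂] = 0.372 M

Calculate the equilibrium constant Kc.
K_c = 0.2628

Kc = ([PCl₃] × [Cl₂]) / ([PCl₅])
   = ((0.089)·(0.372)) / ((0.126))
   = 0.033108 / 0.126 = 0.2628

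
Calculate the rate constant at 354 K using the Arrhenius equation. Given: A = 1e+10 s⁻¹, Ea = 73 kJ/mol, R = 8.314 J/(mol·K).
1.69e-01 s⁻¹

k = A·exp(-Ea/(R·T)) = 1e+10·exp(-73000/(8.314·354)) = 1e+10·exp(-24.8033) = 1e+10·1.6907e-11 = 1.69e-01 s⁻¹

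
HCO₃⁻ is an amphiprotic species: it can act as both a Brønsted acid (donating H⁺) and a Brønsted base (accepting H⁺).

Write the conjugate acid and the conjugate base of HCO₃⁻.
Conjugate acid: H₂CO₃, Conjugate base: CO₃²⁻

As an acid: HCO₃⁻ → H⁺ + CO₃²⁻, so the conjugate base is CO₃²⁻.
As a base: HCO₃⁻ + H⁺ → H₂CO₃, so the conjugate acid is H₂CO₃.

Conjugate acid-base pairs differ by one H⁺. Ka × Kb = Kw for a conjugate pair.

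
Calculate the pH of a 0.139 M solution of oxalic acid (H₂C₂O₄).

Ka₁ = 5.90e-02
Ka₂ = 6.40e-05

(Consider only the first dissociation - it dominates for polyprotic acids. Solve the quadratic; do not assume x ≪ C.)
pH = 1.18

x² + Ka₁·x − Ka₁·C = 0 with Ka₁ = 5.90e-02, C = 0.139.
x = (−Ka₁ + √(Ka₁² + 4·Ka₁·C))/2 = 6.5743e-02 M, so pH = 1.18.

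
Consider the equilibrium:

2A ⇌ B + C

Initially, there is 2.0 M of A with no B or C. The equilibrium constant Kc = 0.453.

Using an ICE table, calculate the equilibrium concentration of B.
[B] = 0.574 M

ICE: [A] = 2.0 − 2x, [B] = [C] = x.
Kc = x²/(2.0 − 2x)² = 0.453 ⇒ √Kc = x/(2.0 − 2x).
x = √0.453·2.0/(1 + 2√0.453) = 0.67305·2.0/2.3461 = 0.57376.
[B] = x = 0.574 M.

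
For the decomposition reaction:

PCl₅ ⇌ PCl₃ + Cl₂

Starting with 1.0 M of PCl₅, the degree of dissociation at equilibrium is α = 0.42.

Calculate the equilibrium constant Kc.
K_c = 0.3041

x = α·[A]₀ = 0.42 × 1.0 = 0.42 M dissociated.
At eq: [PCl₅] = 1.0 − 0.42 = 0.58 M; [PCl₃] = [Cl₂] = x = 0.42 M.
Kc = [PCl₃][Cl₂]/[PCl₅] = (0.42)²/0.58 = 0.3041.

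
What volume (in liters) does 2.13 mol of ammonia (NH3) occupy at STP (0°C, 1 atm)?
At STP, 1 mol of gas occupies 22.4 L
Volume = 2.13 mol × 22.4 L/mol = 47.71 L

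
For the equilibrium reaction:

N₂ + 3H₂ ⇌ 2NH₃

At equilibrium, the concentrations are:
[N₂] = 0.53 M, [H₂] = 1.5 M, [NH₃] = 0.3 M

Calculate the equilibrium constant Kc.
K_c = 0.0503

Kc = ([NH₃]^2) / ([N₂] × [H₂]^3)
   = ((0.3)^2) / ((0.53)·(1.5)^3)
   = 0.09 / 1.7888 = 0.0503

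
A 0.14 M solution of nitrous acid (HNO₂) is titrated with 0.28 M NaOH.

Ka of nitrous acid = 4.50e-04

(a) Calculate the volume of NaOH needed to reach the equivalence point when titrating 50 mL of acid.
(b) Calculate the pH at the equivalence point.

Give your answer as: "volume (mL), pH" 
V = 25.0 mL, pH = 8.16

(a) At equivalence: moles acid = moles base.
moles acid = 0.14 × 0.05 = 0.007 mol; V_NaOH = 0.007/0.28 = 0.025 L = 25.0 mL.
(b) At equivalence, all acid → conjugate base A⁻ at [A⁻] = 0.007/0.075 = 0.09333 M.
Kb = Kw/Ka = 1.0e-14/4.50e-04 = 2.222e-11; [OH⁻] = √(Kb·[A⁻]) = 1.440e-06; pOH = 5.84; pH = 14 − pOH = 8.16.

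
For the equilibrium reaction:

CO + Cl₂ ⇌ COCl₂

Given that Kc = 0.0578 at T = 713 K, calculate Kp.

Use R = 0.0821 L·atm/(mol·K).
K_p = 9.87e-04

Δn = (moles gaseous products) − (moles gaseous reactants) = -1
T = 713 K; RT = 0.0821 × 713 = 58.5373
Kp = Kc·(RT)^Δn = 0.0578 × (58.5373)^-1 = 0.0578 × 0.0170831 = 9.87e-04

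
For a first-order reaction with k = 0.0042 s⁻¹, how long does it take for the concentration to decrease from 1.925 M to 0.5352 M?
304.77 s

From ln[A] = ln[A]₀ - k·t: t = ln([A]₀/[A])/k = ln(1.925/0.5352)/0.0042 = ln(3.5968)/0.0042 = 1.2800/0.0042 = 304.77 s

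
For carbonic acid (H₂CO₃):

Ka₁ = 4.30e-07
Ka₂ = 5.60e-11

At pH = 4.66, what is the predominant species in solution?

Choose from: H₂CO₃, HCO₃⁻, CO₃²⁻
H₂CO₃

pKa1 = 6.37, pKa2 = 10.25. Each pKa is the crossover between adjacent species; pH = 4.66 lies in the region where H₂CO₃ predominates.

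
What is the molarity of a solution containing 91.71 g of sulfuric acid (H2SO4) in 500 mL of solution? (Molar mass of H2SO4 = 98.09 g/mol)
Moles of H2SO4 = 91.71 g ÷ 98.09 g/mol = 0.934958 mol
Volume = 500 mL = 0.5 L
Molarity = 0.934958 mol ÷ 0.5 L = 1.87 M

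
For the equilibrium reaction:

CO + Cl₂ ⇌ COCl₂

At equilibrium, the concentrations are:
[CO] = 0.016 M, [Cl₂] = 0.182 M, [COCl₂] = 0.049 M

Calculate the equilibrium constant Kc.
K_c = 16.8269

Kc = ([COCl₂]) / ([CO] × [Cl₂])
   = ((0.049)) / ((0.016)·(0.182))
   = 0.049 / 0.002912 = 16.8269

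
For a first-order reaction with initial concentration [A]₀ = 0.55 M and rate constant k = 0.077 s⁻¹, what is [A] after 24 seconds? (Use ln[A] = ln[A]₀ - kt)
0.0867 M

ln[A] = ln[A]₀ - k·t = ln(0.55) - (0.077)·(24) = -0.5978 - 1.8480 = -2.4458
[A] = e^(-2.4458) = 0.0867 M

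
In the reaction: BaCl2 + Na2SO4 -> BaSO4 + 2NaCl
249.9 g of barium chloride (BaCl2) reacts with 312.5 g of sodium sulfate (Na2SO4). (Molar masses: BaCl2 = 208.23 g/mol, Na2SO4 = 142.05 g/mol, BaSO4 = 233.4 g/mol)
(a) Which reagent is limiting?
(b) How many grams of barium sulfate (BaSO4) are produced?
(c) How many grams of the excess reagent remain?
(a) BaCl2, (b) 280.1 g, (c) 142 g

Moles of BaCl2 = 249.9 g ÷ 208.23 g/mol = 1.20012 mol
Moles of Na2SO4 = 312.5 g ÷ 142.05 g/mol = 2.19993 mol
Moles ÷ coefficient: BaCl2: 1.20012/1 = 1.2, Na2SO4: 2.19993/1 = 2.2
(a) BaCl2 has the smaller value, so BaCl2 is the limiting reagent.
(b) Moles of BaSO4 = 1.20012 mol BaCl2 × (1/1) = 1.20012 mol; mass = 1.20012 mol × 233.4 g/mol = 280.1 g
(c) Na2SO4 consumed = 1.20012 × (1/1) = 1.20012 mol; remaining = 2.19993 − 1.20012 = 0.999814 mol; mass = 0.999814 mol × 142.05 g/mol = 142 g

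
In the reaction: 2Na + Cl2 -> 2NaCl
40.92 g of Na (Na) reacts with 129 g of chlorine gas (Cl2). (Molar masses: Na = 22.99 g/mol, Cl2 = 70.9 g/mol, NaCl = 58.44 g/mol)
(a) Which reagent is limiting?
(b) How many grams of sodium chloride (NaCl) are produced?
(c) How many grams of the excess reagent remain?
(a) Na, (b) 104 g, (c) 65.9 g

Moles of Na = 40.92 g ÷ 22.99 g/mol = 1.7799 mol
Moles of Cl2 = 129 g ÷ 70.9 g/mol = 1.81946 mol
Moles ÷ coefficient: Na: 1.7799/2 = 0.89, Cl2: 1.81946/1 = 1.819
(a) Na has the smaller value, so Na is the limiting reagent.
(b) Moles of NaCl = 1.7799 mol Na × (2/2) = 1.7799 mol; mass = 1.7799 mol × 58.44 g/mol = 104 g
(c) Cl2 consumed = 1.7799 × (1/2) = 0.889952 mol; remaining = 1.81946 − 0.889952 = 0.929512 mol; mass = 0.929512 mol × 70.9 g/mol = 65.9 g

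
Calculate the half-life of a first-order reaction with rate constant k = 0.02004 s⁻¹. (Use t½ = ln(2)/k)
34.59 s

t½ = ln(2)/k = 0.6931/0.02004 = 34.59 s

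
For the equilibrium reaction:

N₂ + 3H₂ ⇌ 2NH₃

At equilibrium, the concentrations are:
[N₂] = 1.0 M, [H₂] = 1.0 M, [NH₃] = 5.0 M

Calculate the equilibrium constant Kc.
K_c = 25.0000

Kc = ([NH₃]^2) / ([N₂] × [H₂]^3)
   = ((5.0)^2) / ((1.0)·(1.0)^3)
   = 25 / 1 = 25.0000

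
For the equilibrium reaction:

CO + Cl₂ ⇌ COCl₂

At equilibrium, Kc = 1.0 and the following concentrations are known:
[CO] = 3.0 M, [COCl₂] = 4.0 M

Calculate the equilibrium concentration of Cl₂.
[Cl₂] = 1.3333 M

Kc = ([COCl₂]) / ([CO] × [Cl₂]) = 1.0
[Cl₂]^1 = (product terms)/(Kc · other reactant terms) = 4 / (1.0 · 3) = 1.3333
[Cl₂] = 1.3333 M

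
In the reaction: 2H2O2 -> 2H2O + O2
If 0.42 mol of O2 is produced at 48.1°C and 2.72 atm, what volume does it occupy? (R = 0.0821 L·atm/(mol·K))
T = 48.1°C + 273.15 = 321.25 K
V = nRT/P = (0.42 × 0.0821 × 321.25) / 2.72
V = 4.07 L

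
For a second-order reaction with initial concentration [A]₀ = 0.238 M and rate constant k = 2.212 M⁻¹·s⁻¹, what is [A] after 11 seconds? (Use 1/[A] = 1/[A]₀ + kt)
0.0350 M

1/[A] = 1/[A]₀ + k·t = 1/0.238 + (2.212)·(11) = 4.2017 + 24.3320 = 28.5337
[A] = 1/28.5337 = 0.0350 M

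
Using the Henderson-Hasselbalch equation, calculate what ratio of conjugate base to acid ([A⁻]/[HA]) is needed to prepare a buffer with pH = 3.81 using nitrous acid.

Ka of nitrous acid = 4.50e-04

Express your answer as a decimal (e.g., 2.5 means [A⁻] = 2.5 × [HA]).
[A⁻]/[HA] = 2.905

pKa = −log(4.50e-04) = 3.3468. pH = pKa + log([A⁻]/[HA]). 3.81 = 3.3468 + log(ratio). log(ratio) = 3.81 − 3.3468 = 0.4632. ratio = 10^(0.4632) = 2.905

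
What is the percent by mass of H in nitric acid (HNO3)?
Mass of H in formula = 1.008 × 1 = 1.008 g/mol
Molar mass = 63.02 g/mol
% H = (1.008/63.02) × 100% = 1.60%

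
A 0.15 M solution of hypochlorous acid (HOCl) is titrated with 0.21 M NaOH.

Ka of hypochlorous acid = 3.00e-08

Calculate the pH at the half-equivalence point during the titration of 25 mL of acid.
pH = pKa = 7.52

At the half-equivalence point, [HA] = [A⁻], so by Henderson–Hasselbalch pH = pKa + log(1) = pKa.
pKa = −log(3.00e-08) = 7.52.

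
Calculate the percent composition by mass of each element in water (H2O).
H: 11.19%, O: 88.79%

Molar mass of H2O = 18.02 g/mol
% H = (2 × 1.008) / 18.02 × 100% = 2.016 / 18.02 × 100% = 11.19%
% O = (1 × 16.0) / 18.02 × 100% = 16 / 18.02 × 100% = 88.79%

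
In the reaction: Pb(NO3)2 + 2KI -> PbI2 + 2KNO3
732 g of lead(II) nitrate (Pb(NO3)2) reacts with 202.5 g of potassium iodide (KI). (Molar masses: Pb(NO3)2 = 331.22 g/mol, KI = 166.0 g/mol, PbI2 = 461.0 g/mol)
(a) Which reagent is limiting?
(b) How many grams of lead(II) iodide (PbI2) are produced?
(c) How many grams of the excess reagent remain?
(a) KI, (b) 281.2 g, (c) 530 g

Moles of Pb(NO3)2 = 732 g ÷ 331.22 g/mol = 2.21001 mol
Moles of KI = 202.5 g ÷ 166.0 g/mol = 1.21988 mol
Moles ÷ coefficient: Pb(NO3)2: 2.21001/1 = 2.21, KI: 1.21988/2 = 0.6099
(a) KI has the smaller value, so KI is the limiting reagent.
(b) Moles of PbI2 = 1.21988 mol KI × (1/2) = 0.60994 mol; mass = 0.60994 mol × 461.0 g/mol = 281.2 g
(c) Pb(NO3)2 consumed = 1.21988 × (1/2) = 0.60994 mol; remaining = 2.21001 − 0.60994 = 1.60007 mol; mass = 1.60007 mol × 331.22 g/mol = 530 g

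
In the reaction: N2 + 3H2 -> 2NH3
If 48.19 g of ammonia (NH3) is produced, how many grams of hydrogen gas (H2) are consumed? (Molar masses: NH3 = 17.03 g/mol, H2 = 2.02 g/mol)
Moles of NH3 = 48.19 g ÷ 17.03 g/mol = 2.82971 mol
Mole ratio: 3 mol H2 / 2 mol NH3
Moles of H2 = 2.82971 × (3/2) = 4.24457 mol
Mass of H2 = 4.24457 mol × 2.02 g/mol = 8.574 g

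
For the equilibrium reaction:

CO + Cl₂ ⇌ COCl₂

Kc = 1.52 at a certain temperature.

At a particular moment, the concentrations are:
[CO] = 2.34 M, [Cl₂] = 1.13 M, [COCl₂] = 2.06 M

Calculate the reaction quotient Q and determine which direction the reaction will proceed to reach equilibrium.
Q = 0.779, Q < K, reaction proceeds forward (toward products)

Q = ([COCl₂]) / ([CO] × [Cl₂])
  = ((2.06)) / ((2.34)·(1.13)) = 2.06/2.6442 = 0.7791
Since Q = 0.7791 < Kc = 1.52, the reaction proceeds forward (toward products) to reach equilibrium.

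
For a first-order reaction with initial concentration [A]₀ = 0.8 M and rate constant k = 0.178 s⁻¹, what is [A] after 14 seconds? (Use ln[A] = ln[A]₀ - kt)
0.0662 M

ln[A] = ln[A]₀ - k·t = ln(0.8) - (0.178)·(14) = -0.2231 - 2.4920 = -2.7151
[A] = e^(-2.7151) = 0.0662 M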